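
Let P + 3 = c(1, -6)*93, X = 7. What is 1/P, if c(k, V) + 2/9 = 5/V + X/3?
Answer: 6/695 ≈ 0.0086331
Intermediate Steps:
c(k, V) = 19/9 + 5/V (c(k, V) = -2/9 + (5/V + 7/3) = -2/9 + (7/3 + 5/V) = 19/9 + 5/V)
P = 695/6 (P = -3 + (19/9 + 5/(-6))*93 = -3 + (19/9 + 5*(-⅙))*93 = -3 + (19/9 - ⅚)*93 = -3 + (23/18)*93 = -3 + 713/6 = 695/6 ≈ 115.83)
1/P = 1/(695/6) = 6/695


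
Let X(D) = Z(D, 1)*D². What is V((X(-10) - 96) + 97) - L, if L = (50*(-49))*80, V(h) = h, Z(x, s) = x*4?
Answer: 192001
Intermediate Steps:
Z(x, s) = 4*x
X(D) = 4*D³ (X(D) = (4*D)*D² = 4*D³)
L = -196000 (L = -2450*80 = -196000)
V((X(-10) - 96) + 97) - L = ((4*(-10)³ - 96) + 97) - 1*(-196000) = ((4*(-1000) - 96) + 97) + 196000 = ((-4000 - 96) + 97) + 196000 = (-4096 + 97) + 196000 = -3999 + 196000 = 192001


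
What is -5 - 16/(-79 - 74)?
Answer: -749/153 ≈ -4.8954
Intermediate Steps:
-5 - 16/(-79 - 74) = -5 - 16/(-153) = -5 - 1/153*(-16) = -5 + 16/153 = -749/153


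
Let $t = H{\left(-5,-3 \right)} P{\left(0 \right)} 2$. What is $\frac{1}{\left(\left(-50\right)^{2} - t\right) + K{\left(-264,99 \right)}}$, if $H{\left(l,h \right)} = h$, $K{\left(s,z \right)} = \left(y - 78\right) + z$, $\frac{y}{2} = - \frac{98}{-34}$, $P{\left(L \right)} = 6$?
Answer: $\frac{17}{43567} \approx 0.0003902$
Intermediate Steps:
$y = \frac{98}{17}$ ($y = 2 \left(- \frac{98}{-34}\right) = 2 \left(\left(-98\right) \left(- \frac{1}{34}\right)\right) = 2 \cdot \frac{49}{17} = \frac{98}{17} \approx 5.7647$)
$K{\left(s,z \right)} = - \frac{1228}{17} + z$ ($K{\left(s,z \right)} = \left(\frac{98}{17} - 78\right) + z = - \frac{1228}{17} + z$)
$t = -36$ ($t = \left(-3\right) 6 \cdot 2 = \left(-18\right) 2 = -36$)
$\frac{1}{\left(\left(-50\right)^{2} - t\right) + K{\left(-264,99 \right)}} = \frac{1}{\left(\left(-50\right)^{2} - -36\right) + \left(- \frac{1228}{17} + 99\right)} = \frac{1}{\left(2500 + 36\right) + \frac{455}{17}} = \frac{1}{2536 + \frac{455}{17}} = \frac{1}{\frac{43567}{17}} = \frac{17}{43567}$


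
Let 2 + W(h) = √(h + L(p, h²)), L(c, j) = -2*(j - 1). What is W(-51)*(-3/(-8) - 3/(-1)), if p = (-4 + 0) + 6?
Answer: -27/4 + 27*I*√5251/8 ≈ -6.75 + 244.57*I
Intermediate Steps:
p = 2 (p = -4 + 6 = 2)
L(c, j) = 2 - 2*j (L(c, j) = -2*(-1 + j) = 2 - 2*j)
W(h) = -2 + √(2 + h - 2*h²) (W(h) = -2 + √(h + (2 - 2*h²)) = -2 + √(2 + h - 2*h²))
W(-51)*(-3/(-8) - 3/(-1)) = (-2 + √(2 - 51 - 2*(-51)²))*(-3/(-8) - 3/(-1)) = (-2 + √(2 - 51 - 2*2601))*(-3*(-⅛) - 3*(-1)) = (-2 + √(2 - 51 - 5202))*(3/8 + 3) = (-2 + √(-5251))*(27/8) = (-2 + I*√5251)*(27/8) = -27/4 + 27*I*√5251/8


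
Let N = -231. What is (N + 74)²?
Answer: 24649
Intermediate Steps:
(N + 74)² = (-231 + 74)² = (-157)² = 24649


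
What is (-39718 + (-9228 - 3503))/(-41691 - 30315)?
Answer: 17483/24002 ≈ 0.72840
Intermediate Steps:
(-39718 + (-9228 - 3503))/(-41691 - 30315) = (-39718 - 12731)/(-72006) = -52449*(-1/72006) = 17483/24002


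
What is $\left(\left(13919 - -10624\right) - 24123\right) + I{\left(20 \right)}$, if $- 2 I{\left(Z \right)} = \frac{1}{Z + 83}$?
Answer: $\frac{86519}{206} \approx 420.0$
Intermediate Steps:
$I{\left(Z \right)} = - \frac{1}{2 \left(83 + Z\right)}$ ($I{\left(Z \right)} = - \frac{1}{2 \left(Z + 83\right)} = - \frac{1}{2 \left(83 + Z\right)}$)
$\left(\left(13919 - -10624\right) - 24123\right) + I{\left(20 \right)} = \left(\left(13919 - -10624\right) - 24123\right) - \frac{1}{166 + 2 \cdot 20} = \left(\left(13919 + 10624\right) - 24123\right) - \frac{1}{166 + 40} = \left(24543 - 24123\right) - \frac{1}{206} = 420 - \frac{1}{206} = \frac{86519}{206}$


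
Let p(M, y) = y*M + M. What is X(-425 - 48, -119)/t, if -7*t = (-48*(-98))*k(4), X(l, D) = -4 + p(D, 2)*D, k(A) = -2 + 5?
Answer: -42479/2016 ≈ -21.071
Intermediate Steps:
p(M, y) = M + M*y (p(M, y) = M*y + M = M + M*y)
k(A) = 3
X(l, D) = -4 + 3*D² (X(l, D) = -4 + (D*(1 + 2))*D = -4 + (D*3)*D = -4 + (3*D)*D = -4 + 3*D²)
t = -2016 (t = -(-48*(-98))*3/7 = -672*3 = -⅐*14112 = -2016)
X(-425 - 48, -119)/t = (-4 + 3*(-119)²)/(-2016) = (-4 + 3*14161)*(-1/2016) = (-4 + 42483)*(-1/2016) = 42479*(-1/2016) = -42479/2016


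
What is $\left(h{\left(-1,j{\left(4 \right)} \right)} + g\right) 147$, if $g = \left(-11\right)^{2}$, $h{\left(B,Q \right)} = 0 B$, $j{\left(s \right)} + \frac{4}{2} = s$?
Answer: $17787$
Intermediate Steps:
$j{\left(s \right)} = -2 + s$
$h{\left(B,Q \right)} = 0$
$g = 121$
$\left(h{\left(-1,j{\left(4 \right)} \right)} + g\right) 147 = \left(0 + 121\right) 147 = 121 \cdot 147 = 17787$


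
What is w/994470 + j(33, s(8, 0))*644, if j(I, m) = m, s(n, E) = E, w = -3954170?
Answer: -395417/99447 ≈ -3.9762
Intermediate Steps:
w/994470 + j(33, s(8, 0))*644 = -3954170/994470 + 0*644 = -3954170*1/994470 + 0 = -395417/99447 + 0 = -395417/99447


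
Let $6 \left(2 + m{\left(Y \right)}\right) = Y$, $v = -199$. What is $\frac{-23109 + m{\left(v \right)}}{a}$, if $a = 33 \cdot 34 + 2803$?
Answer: $- \frac{27773}{4710} \approx -5.8966$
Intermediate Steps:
$m{\left(Y \right)} = -2 + \frac{Y}{6}$
$a = 3925$ ($a = 1122 + 2803 = 3925$)
$\frac{-23109 + m{\left(v \right)}}{a} = \frac{-23109 + \left(-2 + \frac{1}{6} \left(-199\right)\right)}{3925} = \left(-23109 - \frac{211}{6}\right) \frac{1}{3925} = \left(- \frac{138865}{6}\right) \frac{1}{3925} = - \frac{27773}{4710}$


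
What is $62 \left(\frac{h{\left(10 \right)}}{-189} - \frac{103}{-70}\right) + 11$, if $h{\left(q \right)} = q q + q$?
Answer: $\frac{62506}{945} \approx 66.144$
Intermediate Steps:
$h{\left(q \right)} = q + q^{2}$ ($h{\left(q \right)} = q^{2} + q = q + q^{2}$)
$62 \left(\frac{h{\left(10 \right)}}{-189} - \frac{103}{-70}\right) + 11 = 62 \left(\frac{10 \left(1 + 10\right)}{-189} - \frac{103}{-70}\right) + 11 = 62 \left(10 \cdot 11 \left(- \frac{1}{189}\right) - - \frac{103}{70}\right) + 11 = 62 \left(110 \left(- \frac{1}{189}\right) + \frac{103}{70}\right) + 11 = 62 \left(- \frac{110}{189} + \frac{103}{70}\right) + 11 = 62 \cdot \frac{1681}{1890} + 11 = \frac{52111}{945} + 11 = \frac{62506}{945}$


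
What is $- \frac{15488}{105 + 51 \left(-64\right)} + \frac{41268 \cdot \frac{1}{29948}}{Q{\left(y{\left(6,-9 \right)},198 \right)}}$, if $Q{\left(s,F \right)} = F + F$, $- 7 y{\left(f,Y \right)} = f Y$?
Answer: $\frac{5105802131}{1040663052} \approx 4.9063$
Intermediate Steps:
$y{\left(f,Y \right)} = - \frac{Y f}{7}$ ($y{\left(f,Y \right)} = - \frac{f Y}{7} = - \frac{Y f}{7}$)
$Q{\left(s,F \right)} = 2 F$
$- \frac{15488}{105 + 51 \left(-64\right)} + \frac{41268 \cdot \frac{1}{29948}}{Q{\left(y{\left(6,-9 \right)},198 \right)}} = - \frac{15488}{105 + 51 \left(-64\right)} + \frac{41268 \cdot \frac{1}{29948}}{2 \cdot 198} = - \frac{15488}{105 - 3264} + \frac{41268 \cdot \frac{1}{29948}}{396} = - \frac{15488}{-3159} + \frac{10317}{7487} \cdot \frac{1}{396} = \left(-15488\right) \left(- \frac{1}{3159}\right) + \frac{3439}{988284} = \frac{15488}{3159} + \frac{3439}{988284} = \frac{5105802131}{1040663052}$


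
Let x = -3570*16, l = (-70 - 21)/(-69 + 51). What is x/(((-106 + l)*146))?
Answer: 514080/132641 ≈ 3.8757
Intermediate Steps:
l = 91/18 (l = -91/(-18) = -91*(-1/18) = 91/18 ≈ 5.0556)
x = -57120
x/(((-106 + l)*146)) = -57120*1/(146*(-106 + 91/18)) = -57120/((-1817/18*146)) = -57120/(-132641/9) = -57120*(-9/132641) = 514080/132641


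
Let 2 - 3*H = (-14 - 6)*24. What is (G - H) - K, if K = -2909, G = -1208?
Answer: 4621/3 ≈ 1540.3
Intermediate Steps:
H = 482/3 (H = ⅔ - (-14 - 6)*24/3 = ⅔ - (-20)*24/3 = ⅔ - ⅓*(-480) = ⅔ + 160 = 482/3 ≈ 160.67)
(G - H) - K = (-1208 - 1*482/3) - 1*(-2909) = (-1208 - 482/3) + 2909 = -4106/3 + 2909 = 4621/3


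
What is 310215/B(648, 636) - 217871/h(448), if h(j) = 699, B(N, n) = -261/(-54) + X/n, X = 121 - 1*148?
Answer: 137246568323/2129853 ≈ 64439.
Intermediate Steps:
X = -27 (X = 121 - 148 = -27)
B(N, n) = 29/6 - 27/n (B(N, n) = -261/(-54) - 27/n = -261*(-1/54) - 27/n = 29/6 - 27/n)
310215/B(648, 636) - 217871/h(448) = 310215/(29/6 - 27/636) - 217871/699 = 310215/(29/6 - 27*1/636) - 217871*1/699 = 310215/(29/6 - 9/212) - 217871/699 = 310215/(3047/636) - 217871/699 = 310215*(636/3047) - 217871/699 = 197296740/3047 - 217871/699 = 137246568323/2129853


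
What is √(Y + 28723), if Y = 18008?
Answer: √46731 ≈ 216.17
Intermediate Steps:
√(Y + 28723) = √(18008 + 28723) = √46731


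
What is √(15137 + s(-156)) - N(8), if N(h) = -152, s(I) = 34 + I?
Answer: 152 + √15015 ≈ 274.54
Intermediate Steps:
√(15137 + s(-156)) - N(8) = √(15137 + (34 - 156)) - 1*(-152) = √(15137 - 122) + 152 = √15015 + 152 = 152 + √15015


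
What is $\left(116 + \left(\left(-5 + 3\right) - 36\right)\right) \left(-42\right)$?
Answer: $-3276$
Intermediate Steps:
$\left(116 + \left(\left(-5 + 3\right) - 36\right)\right) \left(-42\right) = \left(116 - 38\right) \left(-42\right) = 78 \left(-42\right) = -3276$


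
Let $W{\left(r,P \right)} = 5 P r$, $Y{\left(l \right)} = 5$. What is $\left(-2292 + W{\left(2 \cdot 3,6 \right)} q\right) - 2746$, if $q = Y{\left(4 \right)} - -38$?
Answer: $2702$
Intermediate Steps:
$W{\left(r,P \right)} = 5 P r$
$q = 43$ ($q = 5 - -38 = 5 + 38 = 43$)
$\left(-2292 + W{\left(2 \cdot 3,6 \right)} q\right) - 2746 = \left(-2292 + 5 \cdot 6 \cdot 2 \cdot 3 \cdot 43\right) - 2746 = \left(-2292 + 5 \cdot 6 \cdot 6 \cdot 43\right) - 2746 = \left(-2292 + 180 \cdot 43\right) - 2746 = \left(-2292 + 7740\right) - 2746 = 5448 - 2746 = 2702$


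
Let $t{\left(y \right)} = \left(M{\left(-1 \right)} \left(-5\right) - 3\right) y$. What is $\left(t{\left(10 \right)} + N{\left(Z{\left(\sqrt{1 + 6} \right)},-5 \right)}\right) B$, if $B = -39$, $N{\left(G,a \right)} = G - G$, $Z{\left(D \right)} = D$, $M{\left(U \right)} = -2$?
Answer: $-2730$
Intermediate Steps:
$N{\left(G,a \right)} = 0$
$t{\left(y \right)} = 7 y$ ($t{\left(y \right)} = \left(\left(-2\right) \left(-5\right) - 3\right) y = \left(10 - 3\right) y = 7 y$)
$\left(t{\left(10 \right)} + N{\left(Z{\left(\sqrt{1 + 6} \right)},-5 \right)}\right) B = \left(7 \cdot 10 + 0\right) \left(-39\right) = \left(70 + 0\right) \left(-39\right) = 70 \left(-39\right) = -2730$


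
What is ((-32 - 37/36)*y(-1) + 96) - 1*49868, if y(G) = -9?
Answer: -197899/4 ≈ -49475.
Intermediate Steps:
((-32 - 37/36)*y(-1) + 96) - 1*49868 = ((-32 - 37/36)*(-9) + 96) - 1*49868 = ((-32 - 37/36)*(-9) + 96) - 49868 = (-1189/36*(-9) + 96) - 49868 = (1189/4 + 96) - 49868 = 1573/4 - 49868 = -197899/4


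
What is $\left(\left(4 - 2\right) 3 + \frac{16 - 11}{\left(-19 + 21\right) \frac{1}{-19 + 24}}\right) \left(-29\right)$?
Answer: $- \frac{1073}{2} \approx -536.5$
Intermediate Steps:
$\left(\left(4 - 2\right) 3 + \frac{16 - 11}{\left(-19 + 21\right) \frac{1}{-19 + 24}}\right) \left(-29\right) = \left(2 \cdot 3 + \frac{16 - 11}{2 \cdot \frac{1}{5}}\right) \left(-29\right) = \left(6 + \frac{5}{2 \cdot \frac{1}{5}}\right) \left(-29\right) = \left(6 + \frac{5}{\frac{2}{5}}\right) \left(-29\right) = \left(6 + 5 \cdot \frac{5}{2}\right) \left(-29\right) = \left(6 + \frac{25}{2}\right) \left(-29\right) = \frac{37}{2} \left(-29\right) = - \frac{1073}{2}$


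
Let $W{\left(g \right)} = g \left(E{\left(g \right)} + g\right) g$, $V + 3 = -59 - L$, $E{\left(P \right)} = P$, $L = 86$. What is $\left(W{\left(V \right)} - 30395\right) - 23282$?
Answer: $-6537261$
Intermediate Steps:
$V = -148$ ($V = -3 - 145 = -148$)
$W{\left(g \right)} = 2 g^{3}$ ($W{\left(g \right)} = g \left(g + g\right) g = g 2 g g = g 2 g^{2} = 2 g^{3}$)
$\left(W{\left(V \right)} - 30395\right) - 23282 = \left(2 \left(-148\right)^{3} - 30395\right) - 23282 = \left(2 \left(-3241792\right) - 30395\right) - 23282 = \left(-6483584 - 30395\right) - 23282 = -6513979 - 23282 = -6537261$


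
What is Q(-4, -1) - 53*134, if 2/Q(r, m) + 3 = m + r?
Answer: -28409/4 ≈ -7102.3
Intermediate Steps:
Q(r, m) = 2/(-3 + m + r) (Q(r, m) = 2/(-3 + (m + r)) = 2/(-3 + m + r))
Q(-4, -1) - 53*134 = 2/(-3 - 1 - 4) - 53*134 = 2/(-8) - 7102 = 2*(-1/8) - 7102 = -1/4 - 7102 = -28409/4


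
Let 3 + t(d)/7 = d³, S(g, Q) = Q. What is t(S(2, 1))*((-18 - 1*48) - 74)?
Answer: 1960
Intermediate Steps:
t(d) = -21 + 7*d³
t(S(2, 1))*((-18 - 1*48) - 74) = (-21 + 7*1³)*((-18 - 1*48) - 74) = (-21 + 7*1)*((-18 - 48) - 74) = (-21 + 7)*(-66 - 74) = -14*(-140) = 1960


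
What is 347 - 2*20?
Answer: 307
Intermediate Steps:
347 - 2*20 = 347 - 40 = 307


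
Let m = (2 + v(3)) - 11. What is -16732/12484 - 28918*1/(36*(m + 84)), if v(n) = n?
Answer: -50999471/4381884 ≈ -11.639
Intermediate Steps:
m = -6 (m = (2 + 3) - 11 = 5 - 11 = -6)
-16732/12484 - 28918*1/(36*(m + 84)) = -16732/12484 - 28918*1/(36*(-6 + 84)) = -16732*1/12484 - 28918/(78*36) = -4183/3121 - 28918/2808 = -4183/3121 - 28918*1/2808 = -4183/3121 - 14459/1404 = -50999471/4381884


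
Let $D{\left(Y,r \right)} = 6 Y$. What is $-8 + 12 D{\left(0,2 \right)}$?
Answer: $-8$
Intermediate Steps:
$-8 + 12 D{\left(0,2 \right)} = -8 + 12 \cdot 6 \cdot 0 = -8 + 12 \cdot 0 = -8 + 0 = -8$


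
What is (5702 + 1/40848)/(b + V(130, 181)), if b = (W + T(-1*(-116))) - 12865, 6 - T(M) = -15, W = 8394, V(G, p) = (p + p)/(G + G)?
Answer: -15139494305/11811587256 ≈ -1.2817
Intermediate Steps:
V(G, p) = p/G (V(G, p) = (2*p)/((2*G)) = (2*p)*(1/(2*G)) = p/G)
T(M) = 21 (T(M) = 6 - 1*(-15) = 6 + 15 = 21)
b = -4450 (b = (8394 + 21) - 12865 = 8415 - 12865 = -4450)
(5702 + 1/40848)/(b + V(130, 181)) = (5702 + 1/40848)/(-4450 + 181/130) = (5702 + 1/40848)/(-4450 + 181*(1/130)) = 232915297/(40848*(-4450 + 181/130)) = 232915297/(40848*(-578319/130)) = (232915297/40848)*(-130/578319) = -15139494305/11811587256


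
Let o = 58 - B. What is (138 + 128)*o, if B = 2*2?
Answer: 14364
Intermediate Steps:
B = 4
o = 54 (o = 58 - 1*4 = 58 - 4 = 54)
(138 + 128)*o = (138 + 128)*54 = 266*54 = 14364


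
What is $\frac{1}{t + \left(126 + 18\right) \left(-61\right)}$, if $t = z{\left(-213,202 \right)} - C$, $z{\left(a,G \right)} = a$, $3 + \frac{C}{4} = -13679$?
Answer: $\frac{1}{45731} \approx 2.1867 \cdot 10^{-5}$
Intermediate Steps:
$C = -54728$ ($C = -12 + 4 \left(-13679\right) = -12 - 54716 = -54728$)
$t = 54515$ ($t = -213 - -54728 = -213 + 54728 = 54515$)
$\frac{1}{t + \left(126 + 18\right) \left(-61\right)} = \frac{1}{54515 + \left(126 + 18\right) \left(-61\right)} = \frac{1}{54515 + 144 \left(-61\right)} = \frac{1}{54515 - 8784} = \frac{1}{45731}$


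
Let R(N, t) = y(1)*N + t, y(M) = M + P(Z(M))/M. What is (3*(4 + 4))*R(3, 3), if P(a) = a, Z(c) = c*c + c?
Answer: 288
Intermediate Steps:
Z(c) = c + c² (Z(c) = c² + c = c + c²)
y(M) = 1 + 2*M (y(M) = M + (M*(1 + M))/M = M + (1 + M) = 1 + 2*M)
R(N, t) = t + 3*N (R(N, t) = (1 + 2*1)*N + t = (1 + 2)*N + t = 3*N + t = t + 3*N)
(3*(4 + 4))*R(3, 3) = (3*(4 + 4))*(3 + 3*3) = (3*8)*(3 + 9) = 24*12 = 288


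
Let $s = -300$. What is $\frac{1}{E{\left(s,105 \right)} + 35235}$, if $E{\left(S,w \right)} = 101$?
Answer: $\frac{1}{35336} \approx 2.83 \cdot 10^{-5}$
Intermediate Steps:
$\frac{1}{E{\left(s,105 \right)} + 35235} = \frac{1}{101 + 35235} = \frac{1}{35336}$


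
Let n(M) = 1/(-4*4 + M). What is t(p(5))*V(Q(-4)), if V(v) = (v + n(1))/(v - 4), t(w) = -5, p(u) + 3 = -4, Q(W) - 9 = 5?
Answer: -209/30 ≈ -6.9667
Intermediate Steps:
Q(W) = 14 (Q(W) = 9 + 5 = 14)
p(u) = -7 (p(u) = -3 - 4 = -7)
n(M) = 1/(-16 + M)
V(v) = (-1/15 + v)/(-4 + v) (V(v) = (v + 1/(-16 + 1))/(v - 4) = (v + 1/(-15))/(-4 + v) = (v - 1/15)/(-4 + v) = (-1/15 + v)/(-4 + v))
t(p(5))*V(Q(-4)) = -5*(-1/15 + 14)/(-4 + 14) = -5*209/(10*15) = -209/(2*15) = -5*209/150 = -209/30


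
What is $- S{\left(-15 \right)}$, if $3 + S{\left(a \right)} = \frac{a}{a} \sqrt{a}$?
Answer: $3 - i \sqrt{15} \approx 3.0 - 3.873 i$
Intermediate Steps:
$S{\left(a \right)} = -3 + \sqrt{a}$ ($S{\left(a \right)} = -3 + \frac{a}{a} \sqrt{a} = -3 + 1 \sqrt{a} = -3 + \sqrt{a}$)
$- S{\left(-15 \right)} = - (-3 + \sqrt{-15}) = - (-3 + i \sqrt{15}) = 3 - i \sqrt{15}$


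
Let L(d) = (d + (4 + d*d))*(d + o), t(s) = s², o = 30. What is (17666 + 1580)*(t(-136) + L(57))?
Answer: 5898244636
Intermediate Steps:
L(d) = (30 + d)*(4 + d + d²) (L(d) = (d + (4 + d*d))*(d + 30) = (d + (4 + d²))*(30 + d) = (4 + d + d²)*(30 + d) = (30 + d)*(4 + d + d²))
(17666 + 1580)*(t(-136) + L(57)) = (17666 + 1580)*((-136)² + (120 + 57³ + 31*57² + 34*57)) = 19246*(18496 + (120 + 185193 + 31*3249 + 1938)) = 19246*(18496 + (120 + 185193 + 100719 + 1938)) = 19246*(18496 + 287970) = 19246*306466 = 5898244636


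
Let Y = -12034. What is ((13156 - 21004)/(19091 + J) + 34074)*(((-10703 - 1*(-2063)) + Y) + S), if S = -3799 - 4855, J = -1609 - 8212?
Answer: -514638183072/515 ≈ -9.9930e+8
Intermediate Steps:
J = -9821
S = -8654
((13156 - 21004)/(19091 + J) + 34074)*(((-10703 - 1*(-2063)) + Y) + S) = ((13156 - 21004)/(19091 - 9821) + 34074)*(((-10703 - 1*(-2063)) - 12034) - 8654) = (-7848/9270 + 34074)*(((-10703 + 2063) - 12034) - 8654) = (-7848*1/9270 + 34074)*((-8640 - 12034) - 8654) = (-436/515 + 34074)*(-20674 - 8654) = (17547674/515)*(-29328) = -514638183072/515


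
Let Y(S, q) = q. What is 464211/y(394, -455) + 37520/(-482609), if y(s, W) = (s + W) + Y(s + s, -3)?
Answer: -224034807779/30886976 ≈ -7253.4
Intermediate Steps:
y(s, W) = -3 + W + s (y(s, W) = (s + W) - 3 = (W + s) - 3 = -3 + W + s)
464211/y(394, -455) + 37520/(-482609) = 464211/(-3 - 455 + 394) + 37520/(-482609) = 464211/(-64) + 37520*(-1/482609) = 464211*(-1/64) - 37520/482609 = -464211/64 - 37520/482609 = -224034807779/30886976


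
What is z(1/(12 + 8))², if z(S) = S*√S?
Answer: 1/8000 ≈ 0.00012500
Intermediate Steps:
z(S) = S^(3/2)
z(1/(12 + 8))² = ((1/(12 + 8))^(3/2))² = ((1/20)^(3/2))² = (√5/200)² = 1/8000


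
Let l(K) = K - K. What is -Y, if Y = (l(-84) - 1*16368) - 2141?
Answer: 18509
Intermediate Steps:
l(K) = 0
Y = -18509 (Y = (0 - 1*16368) - 2141 = (0 - 16368) - 2141 = -16368 - 2141 = -18509)
-Y = -1*(-18509) = 18509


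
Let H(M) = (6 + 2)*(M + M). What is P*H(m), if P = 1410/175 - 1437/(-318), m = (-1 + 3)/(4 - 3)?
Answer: 746512/1855 ≈ 402.43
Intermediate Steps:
m = 2 (m = 2/1 = 2*1 = 2)
P = 46657/3710 (P = 1410*(1/175) - 1437*(-1/318) = 282/35 + 479/106 = 46657/3710 ≈ 12.576)
H(M) = 16*M (H(M) = 8*(2*M) = 16*M)
P*H(m) = 46657*(16*2)/3710 = (46657/3710)*32 = 746512/1855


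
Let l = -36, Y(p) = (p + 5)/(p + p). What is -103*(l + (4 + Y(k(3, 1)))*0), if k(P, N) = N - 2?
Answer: 3708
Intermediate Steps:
k(P, N) = -2 + N
Y(p) = (5 + p)/(2*p) (Y(p) = (5 + p)/((2*p)) = (5 + p)*(1/(2*p)) = (5 + p)/(2*p))
-103*(l + (4 + Y(k(3, 1)))*0) = -103*(-36 + (4 + (5 + (-2 + 1))/(2*(-2 + 1)))*0) = -103*(-36 + (4 + (½)*(5 - 1)/(-1))*0) = -103*(-36 + (4 + (½)*(-1)*4)*0) = -103*(-36 + (4 - 2)*0) = -103*(-36 + 2*0) = -103*(-36 + 0) = -103*(-36) = 3708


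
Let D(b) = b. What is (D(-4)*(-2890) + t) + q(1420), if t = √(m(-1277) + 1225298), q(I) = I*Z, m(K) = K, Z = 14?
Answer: 31440 + √1224021 ≈ 32546.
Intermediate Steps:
q(I) = 14*I (q(I) = I*14 = 14*I)
t = √1224021 (t = √(-1277 + 1225298) = √1224021 ≈ 1106.4)
(D(-4)*(-2890) + t) + q(1420) = (-4*(-2890) + √1224021) + 14*1420 = (11560 + √1224021) + 19880 = 31440 + √1224021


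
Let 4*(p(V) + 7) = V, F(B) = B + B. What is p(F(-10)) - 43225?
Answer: -43237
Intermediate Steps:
F(B) = 2*B
p(V) = -7 + V/4
p(F(-10)) - 43225 = (-7 + (2*(-10))/4) - 43225 = (-7 + (¼)*(-20)) - 43225 = (-7 - 5) - 43225 = -12 - 43225 = -43237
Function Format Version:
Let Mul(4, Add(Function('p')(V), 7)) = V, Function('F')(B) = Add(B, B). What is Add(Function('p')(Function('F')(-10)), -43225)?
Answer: -43237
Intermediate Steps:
Function('F')(B) = Mul(2, B)
Function('p')(V) = Add(-7, Mul(Rational(1, 4), V))
Add(Function('p')(Function('F')(-10)), -43225) = Add(Add(-7, Mul(Rational(1, 4), Mul(2, -10))), -43225) = Add(Add(-7, Mul(Rational(1, 4), -20)), -43225) = Add(Add(-7, -5), -43225) = Add(-12, -43225) = -43237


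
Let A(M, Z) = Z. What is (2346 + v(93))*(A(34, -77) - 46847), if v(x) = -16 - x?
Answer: -104968988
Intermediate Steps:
(2346 + v(93))*(A(34, -77) - 46847) = (2346 + (-16 - 1*93))*(-77 - 46847) = (2346 + (-16 - 93))*(-46924) = (2346 - 109)*(-46924) = 2237*(-46924) = -104968988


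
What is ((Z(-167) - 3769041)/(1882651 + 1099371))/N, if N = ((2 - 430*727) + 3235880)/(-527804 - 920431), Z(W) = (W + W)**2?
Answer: 588544198775/968584601776 ≈ 0.60763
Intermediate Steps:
Z(W) = 4*W**2 (Z(W) = (2*W)**2 = 4*W**2)
N = -324808/160915 (N = ((2 - 312610) + 3235880)/(-1448235) = (-312608 + 3235880)*(-1/1448235) = 2923272*(-1/1448235) = -324808/160915 ≈ -2.0185)
((Z(-167) - 3769041)/(1882651 + 1099371))/N = ((4*(-167)**2 - 3769041)/(1882651 + 1099371))/(-324808/160915) = ((4*27889 - 3769041)/2982022)*(-160915/324808) = ((111556 - 3769041)*(1/2982022))*(-160915/324808) = -3657485*1/2982022*(-160915/324808) = -3657485/2982022*(-160915/324808) = 588544198775/968584601776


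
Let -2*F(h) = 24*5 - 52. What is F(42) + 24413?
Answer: 24379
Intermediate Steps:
F(h) = -34 (F(h) = -(24*5 - 52)/2 = -(120 - 52)/2 = -½*68 = -34)
F(42) + 24413 = -34 + 24413 = 24379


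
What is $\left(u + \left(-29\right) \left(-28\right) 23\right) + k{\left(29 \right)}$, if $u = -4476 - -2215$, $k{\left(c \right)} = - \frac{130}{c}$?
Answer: $\frac{475905}{29} \approx 16411.0$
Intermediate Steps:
$u = -2261$ ($u = -4476 + 2215 = -2261$)
$\left(u + \left(-29\right) \left(-28\right) 23\right) + k{\left(29 \right)} = \left(-2261 + \left(-29\right) \left(-28\right) 23\right) - \frac{130}{29} = \left(-2261 + 812 \cdot 23\right) - \frac{130}{29} = \left(-2261 + 18676\right) - \frac{130}{29} = 16415 - \frac{130}{29} = \frac{475905}{29}$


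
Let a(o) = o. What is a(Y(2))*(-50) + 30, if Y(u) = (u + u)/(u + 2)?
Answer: -20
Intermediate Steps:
Y(u) = 2*u/(2 + u) (Y(u) = (2*u)/(2 + u) = 2*u/(2 + u))
a(Y(2))*(-50) + 30 = (2*2/(2 + 2))*(-50) + 30 = (2*2/4)*(-50) + 30 = (2*2*(¼))*(-50) + 30 = 1*(-50) + 30 = -50 + 30 = -20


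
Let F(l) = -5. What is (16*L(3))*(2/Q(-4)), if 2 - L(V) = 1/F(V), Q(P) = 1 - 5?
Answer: -88/5 ≈ -17.600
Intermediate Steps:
Q(P) = -4
L(V) = 11/5 (L(V) = 2 - 1/(-5) = 2 - 1*(-⅕) = 2 + ⅕ = 11/5)
(16*L(3))*(2/Q(-4)) = (16*(11/5))*(2/(-4)) = 176*(2*(-¼))/5 = (176/5)*(-½) = -88/5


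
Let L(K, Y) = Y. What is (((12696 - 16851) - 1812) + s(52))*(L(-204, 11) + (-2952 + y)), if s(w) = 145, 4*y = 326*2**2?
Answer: 15224530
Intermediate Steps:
y = 326 (y = (326*2**2)/4 = (326*4)/4 = (1/4)*1304 = 326)
(((12696 - 16851) - 1812) + s(52))*(L(-204, 11) + (-2952 + y)) = (((12696 - 16851) - 1812) + 145)*(11 + (-2952 + 326)) = ((-4155 - 1812) + 145)*(11 - 2626) = (-5967 + 145)*(-2615) = -5822*(-2615) = 15224530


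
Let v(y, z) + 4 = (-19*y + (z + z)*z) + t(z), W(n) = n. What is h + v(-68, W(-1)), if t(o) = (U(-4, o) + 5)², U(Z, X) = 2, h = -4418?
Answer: -3079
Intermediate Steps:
t(o) = 49 (t(o) = (2 + 5)² = 7² = 49)
v(y, z) = 45 - 19*y + 2*z² (v(y, z) = -4 + ((-19*y + (z + z)*z) + 49) = -4 + ((-19*y + (2*z)*z) + 49) = -4 + ((-19*y + 2*z²) + 49) = -4 + (49 - 19*y + 2*z²) = 45 - 19*y + 2*z²)
h + v(-68, W(-1)) = -4418 + (45 - 19*(-68) + 2*(-1)²) = -4418 + (45 + 1292 + 2*1) = -4418 + (45 + 1292 + 2) = -4418 + 1339 = -3079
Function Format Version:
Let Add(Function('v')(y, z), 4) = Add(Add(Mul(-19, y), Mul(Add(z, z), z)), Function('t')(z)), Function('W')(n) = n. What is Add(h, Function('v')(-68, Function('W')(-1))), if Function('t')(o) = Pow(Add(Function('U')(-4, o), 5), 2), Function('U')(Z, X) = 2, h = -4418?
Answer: -3079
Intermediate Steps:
Function('t')(o) = 49 (Function('t')(o) = Pow(Add(2, 5), 2) = Pow(7, 2) = 49)
Function('v')(y, z) = Add(45, Mul(-19, y), Mul(2, Pow(z, 2))) (Function('v')(y, z) = Add(-4, Add(Add(Mul(-19, y), Mul(Add(z, z), z)), 49)) = Add(-4, Add(Add(Mul(-19, y), Mul(Mul(2, z), z)), 49)) = Add(-4, Add(Add(Mul(-19, y), Mul(2, Pow(z, 2))), 49)) = Add(-4, Add(49, Mul(-19, y), Mul(2, Pow(z, 2)))) = Add(45, Mul(-19, y), Mul(2, Pow(z, 2))))
Add(h, Function('v')(-68, Function('W')(-1))) = Add(-4418, Add(45, Mul(-19, -68), Mul(2, Pow(-1, 2)))) = Add(-4418, Add(45, 1292, Mul(2, 1))) = Add(-4418, Add(45, 1292, 2)) = Add(-4418, 1339) = -3079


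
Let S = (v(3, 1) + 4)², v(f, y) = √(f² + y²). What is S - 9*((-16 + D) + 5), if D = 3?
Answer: 98 + 8*√10 ≈ 123.30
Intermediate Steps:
S = (4 + √10)² (S = (√(3² + 1²) + 4)² = (√(9 + 1) + 4)² = (√10 + 4)² = (4 + √10)² ≈ 51.298)
S - 9*((-16 + D) + 5) = (4 + √10)² - 9*((-16 + 3) + 5) = (4 + √10)² - 9*(-13 + 5) = (4 + √10)² - 9*(-8) = (4 + √10)² + 72 = 72 + (4 + √10)²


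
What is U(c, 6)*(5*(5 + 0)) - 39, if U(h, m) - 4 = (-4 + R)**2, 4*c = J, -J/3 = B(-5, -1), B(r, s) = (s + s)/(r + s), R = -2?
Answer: 961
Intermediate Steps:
B(r, s) = 2*s/(r + s) (B(r, s) = (2*s)/(r + s) = 2*s/(r + s))
J = -1 (J = -6*(-1)/(-5 - 1) = -6*(-1)/(-6) = -6*(-1)*(-1)/6 = -3*1/3 = -1)
c = -1/4 (c = (1/4)*(-1) = -1/4 ≈ -0.25000)
U(h, m) = 40 (U(h, m) = 4 + (-4 - 2)**2 = 4 + (-6)**2 = 4 + 36 = 40)
U(c, 6)*(5*(5 + 0)) - 39 = 40*(5*(5 + 0)) - 39 = 40*(5*5) - 39 = 40*25 - 39 = 1000 - 39 = 961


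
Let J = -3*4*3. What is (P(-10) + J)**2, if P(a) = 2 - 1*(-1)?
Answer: 1089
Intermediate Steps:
P(a) = 3 (P(a) = 2 + 1 = 3)
J = -36 (J = -12*3 = -36)
(P(-10) + J)**2 = (3 - 36)**2 = (-33)**2 = 1089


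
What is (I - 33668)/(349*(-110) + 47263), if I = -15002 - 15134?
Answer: -63804/8873 ≈ -7.1908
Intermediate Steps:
I = -30136
(I - 33668)/(349*(-110) + 47263) = (-30136 - 33668)/(349*(-110) + 47263) = -63804/(-38390 + 47263) = -63804/8873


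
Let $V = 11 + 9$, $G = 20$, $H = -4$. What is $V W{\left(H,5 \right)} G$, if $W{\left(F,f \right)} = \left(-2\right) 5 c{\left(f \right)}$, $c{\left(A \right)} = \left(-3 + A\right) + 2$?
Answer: $-16000$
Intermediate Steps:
$c{\left(A \right)} = -1 + A$
$W{\left(F,f \right)} = 10 - 10 f$ ($W{\left(F,f \right)} = \left(-2\right) 5 \left(-1 + f\right) = - 10 \left(-1 + f\right) = 10 - 10 f$)
$V = 20$
$V W{\left(H,5 \right)} G = 20 \left(10 - 50\right) 20 = 20 \left(-40\right) 20 = \left(-800\right) 20 = -16000$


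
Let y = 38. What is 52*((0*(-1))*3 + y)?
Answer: 1976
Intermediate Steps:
52*((0*(-1))*3 + y) = 52*((0*(-1))*3 + 38) = 52*(0*3 + 38) = 52*(0 + 38) = 52*38 = 1976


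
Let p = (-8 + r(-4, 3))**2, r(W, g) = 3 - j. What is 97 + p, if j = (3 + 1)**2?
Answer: 538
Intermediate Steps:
j = 16 (j = 4**2 = 16)
r(W, g) = -13 (r(W, g) = 3 - 1*16 = 3 - 16 = -13)
p = 441 (p = (-8 - 13)**2 = (-21)**2 = 441)
97 + p = 97 + 441 = 538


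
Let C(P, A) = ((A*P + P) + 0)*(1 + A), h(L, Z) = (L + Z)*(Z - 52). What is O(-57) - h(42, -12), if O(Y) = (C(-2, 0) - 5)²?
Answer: 1969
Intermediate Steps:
h(L, Z) = (-52 + Z)*(L + Z) (h(L, Z) = (L + Z)*(-52 + Z) = (-52 + Z)*(L + Z))
C(P, A) = (1 + A)*(P + A*P) (C(P, A) = ((P + A*P) + 0)*(1 + A) = (P + A*P)*(1 + A) = (1 + A)*(P + A*P))
O(Y) = 49 (O(Y) = (-2*(1 + 0² + 2*0) - 5)² = (-2*(1 + 0 + 0) - 5)² = (-2*1 - 5)² = (-2 - 5)² = (-7)² = 49)
O(-57) - h(42, -12) = 49 - ((-12)² - 52*42 - 52*(-12) + 42*(-12)) = 49 - (144 - 2184 + 624 - 504) = 49 - 1*(-1920) = 49 + 1920 = 1969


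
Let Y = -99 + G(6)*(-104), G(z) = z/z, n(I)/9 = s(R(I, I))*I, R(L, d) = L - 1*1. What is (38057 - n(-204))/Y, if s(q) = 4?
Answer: -45401/203 ≈ -223.65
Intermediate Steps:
R(L, d) = -1 + L (R(L, d) = L - 1 = -1 + L)
n(I) = 36*I (n(I) = 9*(4*I) = 36*I)
G(z) = 1
Y = -203 (Y = -99 + 1*(-104) = -99 - 104 = -203)
(38057 - n(-204))/Y = (38057 - 36*(-204))/(-203) = (38057 - 1*(-7344))*(-1/203) = (38057 + 7344)*(-1/203) = 45401*(-1/203) = -45401/203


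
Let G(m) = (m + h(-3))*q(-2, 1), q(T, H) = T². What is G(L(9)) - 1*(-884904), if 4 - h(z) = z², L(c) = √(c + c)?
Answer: 884884 + 12*√2 ≈ 8.8490e+5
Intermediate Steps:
L(c) = √2*√c (L(c) = √(2*c) = √2*√c)
h(z) = 4 - z²
G(m) = -20 + 4*m (G(m) = (m + (4 - 1*(-3)²))*(-2)² = (m + (4 - 1*9))*4 = (m + (4 - 9))*4 = (m - 5)*4 = (-5 + m)*4 = -20 + 4*m)
G(L(9)) - 1*(-884904) = (-20 + 4*(√2*√9)) - 1*(-884904) = (-20 + 4*(√2*3)) + 884904 = (-20 + 4*(3*√2)) + 884904 = (-20 + 12*√2) + 884904 = 884884 + 12*√2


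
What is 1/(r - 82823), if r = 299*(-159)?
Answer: -1/130364 ≈ -7.6708e-6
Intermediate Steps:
r = -47541
1/(r - 82823) = 1/(-47541 - 82823) = 1/(-130364) = -1/130364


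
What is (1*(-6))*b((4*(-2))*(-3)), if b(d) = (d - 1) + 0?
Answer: -138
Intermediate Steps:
b(d) = -1 + d (b(d) = (-1 + d) + 0 = -1 + d)
(1*(-6))*b((4*(-2))*(-3)) = (1*(-6))*(-1 + (4*(-2))*(-3)) = -6*(-1 - 8*(-3)) = -6*(-1 + 24) = -6*23 = -138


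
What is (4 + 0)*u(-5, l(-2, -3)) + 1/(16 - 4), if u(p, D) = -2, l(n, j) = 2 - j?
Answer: -95/12 ≈ -7.9167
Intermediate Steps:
(4 + 0)*u(-5, l(-2, -3)) + 1/(16 - 4) = (4 + 0)*(-2) + 1/(16 - 4) = 4*(-2) + 1/12 = -8 + 1/12 = -95/12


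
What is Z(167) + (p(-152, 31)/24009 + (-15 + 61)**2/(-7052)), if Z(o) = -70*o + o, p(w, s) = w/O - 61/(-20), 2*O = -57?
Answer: -29265401845331/2539672020 ≈ -11523.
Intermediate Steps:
O = -57/2 (O = (1/2)*(-57) = -57/2 ≈ -28.500)
p(w, s) = 61/20 - 2*w/57 (p(w, s) = w/(-57/2) - 61/(-20) = w*(-2/57) - 61*(-1/20) = -2*w/57 + 61/20 = 61/20 - 2*w/57)
Z(o) = -69*o
Z(167) + (p(-152, 31)/24009 + (-15 + 61)**2/(-7052)) = -69*167 + ((61/20 - 2/57*(-152))/24009 + (-15 + 61)**2/(-7052)) = -11523 + ((61/20 + 16/3)*(1/24009) + 46**2*(-1/7052)) = -11523 + ((503/60)*(1/24009) + 2116*(-1/7052)) = -11523 + (503/1440540 - 529/1763) = -11523 - 761158871/2539672020 = -29265401845331/2539672020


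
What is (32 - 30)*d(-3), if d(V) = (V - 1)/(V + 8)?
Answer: -8/5 ≈ -1.6000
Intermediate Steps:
d(V) = (-1 + V)/(8 + V)
(32 - 30)*d(-3) = (32 - 30)*((-1 - 3)/(8 - 3)) = 2*(-4/5) = 2*((⅕)*(-4)) = 2*(-⅘) = -8/5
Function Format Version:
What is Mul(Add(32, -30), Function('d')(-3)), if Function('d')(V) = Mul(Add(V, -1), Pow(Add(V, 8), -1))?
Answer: Rational(-8, 5) ≈ -1.6000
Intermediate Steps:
Function('d')(V) = Mul(Pow(Add(8, V), -1), Add(-1, V)) (Function('d')(V) = Mul(Add(-1, V), Pow(Add(8, V), -1)) = Mul(Pow(Add(8, V), -1), Add(-1, V)))
Mul(Add(32, -30), Function('d')(-3)) = Mul(Add(32, -30), Mul(Pow(Add(8, -3), -1), Add(-1, -3))) = Mul(2, Mul(Pow(5, -1), -4)) = Mul(2, Mul(Rational(1, 5), -4)) = Mul(2, Rational(-4, 5)) = Rational(-8, 5)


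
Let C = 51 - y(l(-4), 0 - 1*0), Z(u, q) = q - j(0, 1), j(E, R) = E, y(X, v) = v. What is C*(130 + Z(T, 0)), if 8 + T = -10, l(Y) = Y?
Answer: 6630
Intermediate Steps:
T = -18 (T = -8 - 10 = -18)
Z(u, q) = q (Z(u, q) = q - 1*0 = q + 0 = q)
C = 51 (C = 51 - (0 - 1*0) = 51 - (0 + 0) = 51 - 1*0 = 51 + 0 = 51)
C*(130 + Z(T, 0)) = 51*(130 + 0) = 51*130 = 6630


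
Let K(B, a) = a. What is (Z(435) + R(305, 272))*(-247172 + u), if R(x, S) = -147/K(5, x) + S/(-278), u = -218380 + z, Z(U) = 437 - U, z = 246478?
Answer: -5011755898/42395 ≈ -1.1822e+5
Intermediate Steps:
u = 28098 (u = -218380 + 246478 = 28098)
R(x, S) = -147/x - S/278 (R(x, S) = -147/x + S/(-278) = -147/x + S*(-1/278) = -147/x - S/278)
(Z(435) + R(305, 272))*(-247172 + u) = ((437 - 1*435) + (-147/305 - 1/278*272))*(-247172 + 28098) = ((437 - 435) + (-147*1/305 - 136/139))*(-219074) = (2 + (-147/305 - 136/139))*(-219074) = (2 - 61913/42395)*(-219074) = (22877/42395)*(-219074) = -5011755898/42395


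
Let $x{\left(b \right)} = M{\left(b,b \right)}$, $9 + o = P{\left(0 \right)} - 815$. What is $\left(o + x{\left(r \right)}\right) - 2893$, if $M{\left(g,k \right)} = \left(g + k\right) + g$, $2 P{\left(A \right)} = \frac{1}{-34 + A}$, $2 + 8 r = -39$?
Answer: $- \frac{507605}{136} \approx -3732.4$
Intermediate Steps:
$r = - \frac{41}{8}$ ($r = - \frac{1}{4} + \frac{1}{8} \left(-39\right) = - \frac{1}{4} - \frac{39}{8} = - \frac{41}{8} \approx -5.125$)
$P{\left(A \right)} = \frac{1}{2 \left(-34 + A\right)}$
$M{\left(g,k \right)} = k + 2 g$
$o = - \frac{56033}{68}$ ($o = -9 + \left(\frac{1}{2 \left(-34 + 0\right)} - 815\right) = -9 - \left(815 - \frac{1}{2 \left(-34\right)}\right) = -9 + \left(\frac{1}{2} \left(- \frac{1}{34}\right) - 815\right) = -9 - \frac{55421}{68} = - \frac{56033}{68} \approx -824.01$)
$x{\left(b \right)} = 3 b$ ($x{\left(b \right)} = b + 2 b = 3 b$)
$\left(o + x{\left(r \right)}\right) - 2893 = \left(- \frac{56033}{68} + 3 \left(- \frac{41}{8}\right)\right) - 2893 = \left(- \frac{56033}{68} - \frac{123}{8}\right) - 2893 = - \frac{114157}{136} - 2893 = - \frac{507605}{136}$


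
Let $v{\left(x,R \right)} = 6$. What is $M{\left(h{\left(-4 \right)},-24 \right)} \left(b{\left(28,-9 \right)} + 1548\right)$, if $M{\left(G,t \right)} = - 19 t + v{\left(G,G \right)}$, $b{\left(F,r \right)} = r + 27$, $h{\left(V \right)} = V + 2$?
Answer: $723492$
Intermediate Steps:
$h{\left(V \right)} = 2 + V$
$b{\left(F,r \right)} = 27 + r$
$M{\left(G,t \right)} = 6 - 19 t$ ($M{\left(G,t \right)} = - 19 t + 6 = 6 - 19 t$)
$M{\left(h{\left(-4 \right)},-24 \right)} \left(b{\left(28,-9 \right)} + 1548\right) = \left(6 - -456\right) \left(\left(27 - 9\right) + 1548\right) = \left(6 + 456\right) \left(18 + 1548\right) = 462 \cdot 1566 = 723492$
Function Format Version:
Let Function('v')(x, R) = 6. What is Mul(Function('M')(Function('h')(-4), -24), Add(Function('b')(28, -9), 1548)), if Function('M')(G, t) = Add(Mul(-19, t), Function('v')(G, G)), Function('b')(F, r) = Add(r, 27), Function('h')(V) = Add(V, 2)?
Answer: 723492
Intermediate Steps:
Function('h')(V) = Add(2, V)
Function('b')(F, r) = Add(27, r)
Function('M')(G, t) = Add(6, Mul(-19, t)) (Function('M')(G, t) = Add(Mul(-19, t), 6) = Add(6, Mul(-19, t)))
Mul(Function('M')(Function('h')(-4), -24), Add(Function('b')(28, -9), 1548)) = Mul(Add(6, Mul(-19, -24)), Add(Add(27, -9), 1548)) = Mul(Add(6, 456), Add(18, 1548)) = Mul(462, 1566) = 723492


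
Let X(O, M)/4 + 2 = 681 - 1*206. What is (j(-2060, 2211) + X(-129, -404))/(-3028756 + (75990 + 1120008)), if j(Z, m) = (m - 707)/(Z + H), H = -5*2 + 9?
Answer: -1948954/1888657119 ≈ -0.0010319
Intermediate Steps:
X(O, M) = 1892 (X(O, M) = -8 + 4*(681 - 1*206) = -8 + 4*(681 - 206) = -8 + 4*475 = -8 + 1900 = 1892)
H = -1 (H = -10 + 9 = -1)
j(Z, m) = (-707 + m)/(-1 + Z) (j(Z, m) = (m - 707)/(Z - 1) = (-707 + m)/(-1 + Z))
(j(-2060, 2211) + X(-129, -404))/(-3028756 + (75990 + 1120008)) = ((-707 + 2211)/(-1 - 2060) + 1892)/(-3028756 + (75990 + 1120008)) = (1504/(-2061) + 1892)/(-3028756 + 1195998) = (-1/2061*1504 + 1892)/(-1832758) = (-1504/2061 + 1892)*(-1/1832758) = (3897908/2061)*(-1/1832758) = -1948954/1888657119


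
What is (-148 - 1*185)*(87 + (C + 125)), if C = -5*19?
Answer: -38961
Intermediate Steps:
C = -95
(-148 - 1*185)*(87 + (C + 125)) = (-148 - 1*185)*(87 + (-95 + 125)) = (-148 - 185)*(87 + 30) = -333*117 = -38961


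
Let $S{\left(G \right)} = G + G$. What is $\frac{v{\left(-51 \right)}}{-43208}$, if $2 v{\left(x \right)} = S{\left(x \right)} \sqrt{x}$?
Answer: $\frac{51 i \sqrt{51}}{43208} \approx 0.0084293 i$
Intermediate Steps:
$S{\left(G \right)} = 2 G$
$v{\left(x \right)} = x^{\frac{3}{2}}$ ($v{\left(x \right)} = \frac{2 x \sqrt{x}}{2} = \frac{2 x^{\frac{3}{2}}}{2} = x^{\frac{3}{2}}$)
$\frac{v{\left(-51 \right)}}{-43208} = \frac{\left(-51\right)^{\frac{3}{2}}}{-43208} = - 51 i \sqrt{51} \left(- \frac{1}{43208}\right) = \frac{51 i \sqrt{51}}{43208}$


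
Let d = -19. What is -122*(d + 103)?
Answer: -10248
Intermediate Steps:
-122*(d + 103) = -122*(-19 + 103) = -122*84 = -10248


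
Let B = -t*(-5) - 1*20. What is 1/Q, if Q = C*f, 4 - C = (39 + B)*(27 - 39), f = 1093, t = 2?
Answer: 1/384736 ≈ 2.5992e-6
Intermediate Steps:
B = -10 (B = -1*2*(-5) - 1*20 = -2*(-5) - 20 = 10 - 20 = -10)
C = 352 (C = 4 - (39 - 10)*(27 - 39) = 4 - 29*(-12) = 4 - 1*(-348) = 4 + 348 = 352)
Q = 384736 (Q = 352*1093 = 384736)
1/Q = 1/384736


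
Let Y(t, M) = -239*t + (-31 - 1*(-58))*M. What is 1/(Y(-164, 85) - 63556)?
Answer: -1/22065 ≈ -4.5321e-5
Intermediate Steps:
Y(t, M) = -239*t + 27*M (Y(t, M) = -239*t + (-31 + 58)*M = -239*t + 27*M)
1/(Y(-164, 85) - 63556) = 1/((-239*(-164) + 27*85) - 63556) = 1/((39196 + 2295) - 63556) = 1/(41491 - 63556) = 1/(-22065) = -1/22065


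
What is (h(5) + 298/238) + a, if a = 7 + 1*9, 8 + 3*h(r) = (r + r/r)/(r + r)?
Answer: 26392/1785 ≈ 14.785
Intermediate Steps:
h(r) = -8/3 + (1 + r)/(6*r) (h(r) = -8/3 + ((r + r/r)/(r + r))/3 = -8/3 + ((r + 1)/((2*r)))/3 = -8/3 + ((1 + r)*(1/(2*r)))/3 = -8/3 + ((1 + r)/(2*r))/3 = -8/3 + (1 + r)/(6*r))
a = 16 (a = 7 + 9 = 16)
(h(5) + 298/238) + a = ((1/6)*(1 - 15*5)/5 + 298/238) + 16 = ((1/6)*(1/5)*(1 - 75) + 298*(1/238)) + 16 = ((1/6)*(1/5)*(-74) + 149/119) + 16 = (-37/15 + 149/119) + 16 = -2168/1785 + 16 = 26392/1785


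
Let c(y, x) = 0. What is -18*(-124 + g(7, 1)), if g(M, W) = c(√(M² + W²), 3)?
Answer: 2232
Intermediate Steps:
g(M, W) = 0
-18*(-124 + g(7, 1)) = -18*(-124 + 0) = -18*(-124) = 2232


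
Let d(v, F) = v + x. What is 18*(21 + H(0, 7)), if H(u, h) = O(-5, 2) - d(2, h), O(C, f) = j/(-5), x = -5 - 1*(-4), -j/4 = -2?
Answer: 1656/5 ≈ 331.20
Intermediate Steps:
j = 8 (j = -4*(-2) = 8)
x = -1 (x = -5 + 4 = -1)
d(v, F) = -1 + v (d(v, F) = v - 1 = -1 + v)
O(C, f) = -8/5 (O(C, f) = 8/(-5) = 8*(-⅕) = -8/5)
H(u, h) = -13/5 (H(u, h) = -8/5 - (-1 + 2) = -8/5 - 1*1 = -8/5 - 1 = -13/5)
18*(21 + H(0, 7)) = 18*(21 - 13/5) = 18*(92/5) = 1656/5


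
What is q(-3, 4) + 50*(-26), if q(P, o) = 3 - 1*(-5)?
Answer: -1292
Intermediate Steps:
q(P, o) = 8 (q(P, o) = 3 + 5 = 8)
q(-3, 4) + 50*(-26) = 8 + 50*(-26) = 8 - 1300 = -1292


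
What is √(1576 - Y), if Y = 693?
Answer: √883 ≈ 29.715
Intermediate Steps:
√(1576 - Y) = √(1576 - 1*693) = √(1576 - 693) = √883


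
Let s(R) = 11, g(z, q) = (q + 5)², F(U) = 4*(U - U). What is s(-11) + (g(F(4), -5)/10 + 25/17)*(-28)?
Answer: -513/17 ≈ -30.176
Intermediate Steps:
F(U) = 0 (F(U) = 4*0 = 0)
g(z, q) = (5 + q)²
s(-11) + (g(F(4), -5)/10 + 25/17)*(-28) = 11 + ((5 - 5)²/10 + 25/17)*(-28) = 11 + (0²*(⅒) + 25*(1/17))*(-28) = 11 + (0*(⅒) + 25/17)*(-28) = 11 + (0 + 25/17)*(-28) = 11 + (25/17)*(-28) = 11 - 700/17 = -513/17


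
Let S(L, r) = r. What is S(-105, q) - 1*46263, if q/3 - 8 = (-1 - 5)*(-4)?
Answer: -46167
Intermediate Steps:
q = 96 (q = 24 + 3*((-1 - 5)*(-4)) = 24 + 3*(-6*(-4)) = 24 + 3*24 = 24 + 72 = 96)
S(-105, q) - 1*46263 = 96 - 1*46263 = 96 - 46263 = -46167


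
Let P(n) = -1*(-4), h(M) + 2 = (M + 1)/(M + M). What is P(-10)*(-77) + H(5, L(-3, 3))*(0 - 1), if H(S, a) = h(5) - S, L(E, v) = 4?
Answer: -1508/5 ≈ -301.60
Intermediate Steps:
h(M) = -2 + (1 + M)/(2*M) (h(M) = -2 + (M + 1)/(M + M) = -2 + (1 + M)/((2*M)) = -2 + (1 + M)*(1/(2*M)) = -2 + (1 + M)/(2*M))
P(n) = 4
H(S, a) = -7/5 - S (H(S, a) = (½)*(1 - 3*5)/5 - S = (½)*(⅕)*(1 - 15) - S = (½)*(⅕)*(-14) - S = -7/5 - S)
P(-10)*(-77) + H(5, L(-3, 3))*(0 - 1) = 4*(-77) + (-7/5 - 1*5)*(0 - 1) = -308 + (-7/5 - 5)*(-1) = -308 - 32/5*(-1) = -308 + 32/5 = -1508/5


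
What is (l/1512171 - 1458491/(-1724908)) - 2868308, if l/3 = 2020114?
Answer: -2493851769163951349/869451951756 ≈ -2.8683e+6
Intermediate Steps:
l = 6060342 (l = 3*2020114 = 6060342)
(l/1512171 - 1458491/(-1724908)) - 2868308 = (6060342/1512171 - 1458491/(-1724908)) - 2868308 = (6060342*(1/1512171) - 1458491*(-1/1724908)) - 2868308 = (2020114/504057 + 1458491/1724908) - 2868308 = 4219673397499/869451951756 - 2868308 = -2493851769163951349/869451951756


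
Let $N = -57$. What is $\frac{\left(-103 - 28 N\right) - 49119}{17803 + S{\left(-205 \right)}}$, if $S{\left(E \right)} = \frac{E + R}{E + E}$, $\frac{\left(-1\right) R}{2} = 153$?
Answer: $- \frac{19526660}{7299741} \approx -2.675$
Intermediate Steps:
$R = -306$ ($R = \left(-2\right) 153 = -306$)
$S{\left(E \right)} = \frac{-306 + E}{2 E}$ ($S{\left(E \right)} = \frac{E - 306}{E + E} = \frac{-306 + E}{2 E}$)
$\frac{\left(-103 - 28 N\right) - 49119}{17803 + S{\left(-205 \right)}} = \frac{\left(-103 - -1596\right) - 49119}{17803 + \frac{-306 - 205}{2 \left(-205\right)}} = \frac{\left(-103 + 1596\right) - 49119}{17803 + \frac{1}{2} \left(- \frac{1}{205}\right) \left(-511\right)} = \frac{1493 - 49119}{17803 + \frac{511}{410}} = - \frac{47626}{\frac{7299741}{410}} = \left(-47626\right) \frac{410}{7299741} = - \frac{19526660}{7299741}$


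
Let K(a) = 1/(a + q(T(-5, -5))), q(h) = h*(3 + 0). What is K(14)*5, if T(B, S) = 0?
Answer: 5/14 ≈ 0.35714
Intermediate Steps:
q(h) = 3*h (q(h) = h*3 = 3*h)
K(a) = 1/a (K(a) = 1/(a + 3*0) = 1/(a + 0) = 1/a)
K(14)*5 = 5/14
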